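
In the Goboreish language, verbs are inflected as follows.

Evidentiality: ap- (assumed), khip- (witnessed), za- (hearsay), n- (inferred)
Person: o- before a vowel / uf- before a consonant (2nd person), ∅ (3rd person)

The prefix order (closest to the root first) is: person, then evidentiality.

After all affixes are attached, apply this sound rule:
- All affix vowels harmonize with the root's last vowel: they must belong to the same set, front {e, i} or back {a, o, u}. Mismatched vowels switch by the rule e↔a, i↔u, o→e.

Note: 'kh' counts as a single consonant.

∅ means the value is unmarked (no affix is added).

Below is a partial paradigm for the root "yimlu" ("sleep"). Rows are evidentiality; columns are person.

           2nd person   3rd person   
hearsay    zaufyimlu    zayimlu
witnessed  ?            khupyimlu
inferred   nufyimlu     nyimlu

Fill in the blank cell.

khupufyimlu

Attach person 2nd person uf- (before consonant 'y') → ufyimlu.
Attach evidentiality witnessed khip- → khipufyimlu.
Apply vowel harmony: khipufyimlu → khupufyimlu.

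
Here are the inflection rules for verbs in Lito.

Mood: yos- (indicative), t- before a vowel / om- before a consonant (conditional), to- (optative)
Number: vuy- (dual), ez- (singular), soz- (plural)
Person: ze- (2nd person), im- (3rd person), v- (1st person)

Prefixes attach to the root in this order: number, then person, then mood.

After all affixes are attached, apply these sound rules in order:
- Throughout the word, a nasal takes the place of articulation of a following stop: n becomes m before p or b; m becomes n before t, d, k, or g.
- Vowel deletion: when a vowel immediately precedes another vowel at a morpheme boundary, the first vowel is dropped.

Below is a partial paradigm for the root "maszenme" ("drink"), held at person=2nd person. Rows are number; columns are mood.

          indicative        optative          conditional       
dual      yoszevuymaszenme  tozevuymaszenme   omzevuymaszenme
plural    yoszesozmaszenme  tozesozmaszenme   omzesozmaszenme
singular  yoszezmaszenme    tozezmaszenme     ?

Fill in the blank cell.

omzezmaszenme

Attach number singular ez- → ezmaszenme.
Attach person 2nd person ze- → zeezmaszenme.
Attach mood conditional om- (before consonant 'z') → omzeezmaszenme.
Nasal assimilation: no change.
Apply vowel deletion: omzeezmaszenme → omzezmaszenme.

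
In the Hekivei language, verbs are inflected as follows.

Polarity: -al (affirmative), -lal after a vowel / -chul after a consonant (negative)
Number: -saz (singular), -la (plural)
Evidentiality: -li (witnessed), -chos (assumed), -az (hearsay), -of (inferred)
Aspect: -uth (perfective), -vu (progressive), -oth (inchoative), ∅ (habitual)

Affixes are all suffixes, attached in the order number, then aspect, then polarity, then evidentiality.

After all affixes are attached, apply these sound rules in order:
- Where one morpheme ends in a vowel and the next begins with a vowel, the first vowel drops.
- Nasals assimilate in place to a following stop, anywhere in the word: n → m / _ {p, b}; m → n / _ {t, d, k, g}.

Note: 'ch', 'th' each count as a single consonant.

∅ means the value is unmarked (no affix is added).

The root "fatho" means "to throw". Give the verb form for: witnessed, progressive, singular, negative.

Attach number singular -saz → fathosaz.
Attach aspect progressive -vu → fathosazvu.
Attach polarity negative -lal (after vowel 'u') → fathosazvulal.
Attach evidentiality witnessed -li → fathosazvulalli.
Vowel deletion: no change.
Nasal assimilation: no change.

fathosazvulalli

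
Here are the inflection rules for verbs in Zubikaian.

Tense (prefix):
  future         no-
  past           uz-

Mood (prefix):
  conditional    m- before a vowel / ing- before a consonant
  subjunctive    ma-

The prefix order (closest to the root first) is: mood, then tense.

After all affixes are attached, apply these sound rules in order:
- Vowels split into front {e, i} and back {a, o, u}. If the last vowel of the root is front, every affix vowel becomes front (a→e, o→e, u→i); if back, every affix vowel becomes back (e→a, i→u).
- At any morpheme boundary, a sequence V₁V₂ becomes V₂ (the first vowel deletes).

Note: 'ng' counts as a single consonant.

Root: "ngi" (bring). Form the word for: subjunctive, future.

Attach mood subjunctive ma- → mangi.
Attach tense future no- → nomangi.
Apply vowel harmony: nomangi → nemengi.
Vowel deletion: no change.

nemengi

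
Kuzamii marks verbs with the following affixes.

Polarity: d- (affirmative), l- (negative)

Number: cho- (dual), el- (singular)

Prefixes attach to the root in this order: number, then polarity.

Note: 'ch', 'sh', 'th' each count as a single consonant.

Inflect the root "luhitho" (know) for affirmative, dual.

Attach number dual cho- → choluhitho.
Attach polarity affirmative d- → dcholuhitho.

dcholuhitho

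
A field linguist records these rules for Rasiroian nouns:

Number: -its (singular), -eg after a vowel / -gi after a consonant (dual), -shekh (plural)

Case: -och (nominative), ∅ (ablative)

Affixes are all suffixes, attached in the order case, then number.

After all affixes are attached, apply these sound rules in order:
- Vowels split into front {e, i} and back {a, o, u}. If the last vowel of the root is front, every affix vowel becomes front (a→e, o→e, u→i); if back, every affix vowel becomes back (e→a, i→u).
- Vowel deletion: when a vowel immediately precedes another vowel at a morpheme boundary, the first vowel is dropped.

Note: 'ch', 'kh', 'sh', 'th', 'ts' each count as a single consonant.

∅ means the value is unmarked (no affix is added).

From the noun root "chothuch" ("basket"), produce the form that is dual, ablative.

case = ablative: zero marking, form stays chothuch.
Attach number dual -gi (after consonant 'ch') → chothuchgi.
Apply vowel harmony: chothuchgi → chothuchgu.
Vowel deletion: no change.

chothuchgu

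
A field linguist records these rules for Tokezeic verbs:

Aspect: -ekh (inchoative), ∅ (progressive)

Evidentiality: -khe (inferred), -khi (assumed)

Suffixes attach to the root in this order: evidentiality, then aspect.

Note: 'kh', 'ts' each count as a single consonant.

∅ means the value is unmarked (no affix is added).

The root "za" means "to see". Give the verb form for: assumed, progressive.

Attach evidentiality assumed -khi → zakhi.
aspect = progressive: zero marking, form stays zakhi.

zakhi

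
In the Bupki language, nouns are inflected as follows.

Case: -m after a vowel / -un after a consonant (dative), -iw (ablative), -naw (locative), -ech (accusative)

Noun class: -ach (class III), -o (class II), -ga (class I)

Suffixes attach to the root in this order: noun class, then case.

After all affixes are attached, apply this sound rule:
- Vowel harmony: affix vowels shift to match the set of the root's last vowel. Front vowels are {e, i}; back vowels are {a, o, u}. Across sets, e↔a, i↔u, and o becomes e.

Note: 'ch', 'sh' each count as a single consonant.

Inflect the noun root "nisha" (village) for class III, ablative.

Attach noun class class III -ach → nishaach.
Attach case ablative -iw → nishaachiw.
Apply vowel harmony: nishaachiw → nishaachuw.

nishaachuw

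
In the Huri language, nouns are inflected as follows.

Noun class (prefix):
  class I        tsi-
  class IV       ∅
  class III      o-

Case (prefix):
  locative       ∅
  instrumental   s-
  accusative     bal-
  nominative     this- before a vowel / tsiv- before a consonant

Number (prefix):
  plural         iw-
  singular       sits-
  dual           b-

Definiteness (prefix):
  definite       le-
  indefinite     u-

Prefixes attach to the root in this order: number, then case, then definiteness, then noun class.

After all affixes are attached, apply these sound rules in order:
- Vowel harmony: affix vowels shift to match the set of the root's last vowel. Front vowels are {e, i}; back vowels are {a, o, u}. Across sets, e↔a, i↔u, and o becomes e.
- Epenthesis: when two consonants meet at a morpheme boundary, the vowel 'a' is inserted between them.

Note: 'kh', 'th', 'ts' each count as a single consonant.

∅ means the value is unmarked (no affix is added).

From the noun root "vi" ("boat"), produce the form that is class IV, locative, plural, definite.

leiwavi

Attach number plural iw- → iwvi.
case = locative: zero marking, form stays iwvi.
Attach definiteness definite le- → leiwvi.
noun class = class IV: zero marking, form stays leiwvi.
Vowel harmony: no change.
Apply epenthesis: leiwvi → leiwavi.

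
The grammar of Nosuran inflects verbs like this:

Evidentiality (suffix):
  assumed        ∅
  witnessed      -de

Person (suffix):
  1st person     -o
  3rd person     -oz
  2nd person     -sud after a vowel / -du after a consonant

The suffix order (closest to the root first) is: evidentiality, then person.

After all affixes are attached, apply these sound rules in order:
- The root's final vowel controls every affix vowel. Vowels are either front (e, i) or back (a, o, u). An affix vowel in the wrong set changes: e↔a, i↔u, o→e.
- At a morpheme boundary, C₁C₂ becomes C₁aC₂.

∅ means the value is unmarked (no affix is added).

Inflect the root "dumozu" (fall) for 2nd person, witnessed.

dumozudasud

Attach evidentiality witnessed -de → dumozude.
Attach person 2nd person -sud (after vowel 'e') → dumozudesud.
Apply vowel harmony: dumozudesud → dumozudasud.
Epenthesis: no change.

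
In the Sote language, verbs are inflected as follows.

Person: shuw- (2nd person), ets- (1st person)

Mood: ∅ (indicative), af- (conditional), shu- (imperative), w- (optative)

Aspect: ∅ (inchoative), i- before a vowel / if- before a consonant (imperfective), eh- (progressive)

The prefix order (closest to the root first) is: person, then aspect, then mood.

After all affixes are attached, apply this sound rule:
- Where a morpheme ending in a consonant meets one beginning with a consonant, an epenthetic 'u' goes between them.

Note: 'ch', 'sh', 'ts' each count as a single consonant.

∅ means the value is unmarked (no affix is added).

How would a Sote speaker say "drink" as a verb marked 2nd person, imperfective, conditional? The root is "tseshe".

afifushuwutseshe

Attach person 2nd person shuw- → shuwtseshe.
Attach aspect imperfective if- (before consonant 'sh') → ifshuwtseshe.
Attach mood conditional af- → afifshuwtseshe.
Apply epenthesis: afifshuwtseshe → afifushuwutseshe.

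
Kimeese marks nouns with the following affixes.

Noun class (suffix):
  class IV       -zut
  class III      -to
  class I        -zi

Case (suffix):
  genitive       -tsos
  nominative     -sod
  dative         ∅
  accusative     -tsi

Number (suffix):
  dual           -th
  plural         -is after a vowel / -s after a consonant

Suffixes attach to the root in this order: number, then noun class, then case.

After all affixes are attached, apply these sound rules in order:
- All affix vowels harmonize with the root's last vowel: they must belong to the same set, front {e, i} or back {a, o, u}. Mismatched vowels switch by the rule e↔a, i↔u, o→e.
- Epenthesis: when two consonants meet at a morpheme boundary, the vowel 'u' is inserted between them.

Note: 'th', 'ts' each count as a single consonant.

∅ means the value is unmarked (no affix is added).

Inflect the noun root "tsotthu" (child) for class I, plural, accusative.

Attach number plural -is (after vowel 'u') → tsotthuis.
Attach noun class class I -zi → tsotthuiszi.
Attach case accusative -tsi → tsotthuiszitsi.
Apply vowel harmony: tsotthuiszitsi → tsotthuuszutsu.
Apply epenthesis: tsotthuuszutsu → tsotthuusuzutsu.

tsotthuusuzutsu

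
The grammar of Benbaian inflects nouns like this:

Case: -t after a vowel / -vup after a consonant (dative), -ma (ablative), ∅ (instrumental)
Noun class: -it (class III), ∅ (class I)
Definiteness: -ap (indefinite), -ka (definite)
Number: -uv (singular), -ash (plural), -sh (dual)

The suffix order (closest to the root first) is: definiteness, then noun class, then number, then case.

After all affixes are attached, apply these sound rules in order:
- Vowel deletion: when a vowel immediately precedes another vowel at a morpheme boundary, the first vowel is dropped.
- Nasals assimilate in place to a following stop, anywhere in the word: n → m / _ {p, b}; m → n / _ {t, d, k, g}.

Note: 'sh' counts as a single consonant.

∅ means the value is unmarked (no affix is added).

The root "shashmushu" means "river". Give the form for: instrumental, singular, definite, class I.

shashmushukuv

Attach definiteness definite -ka → shashmushuka.
noun class = class I: zero marking, form stays shashmushuka.
Attach number singular -uv → shashmushukauv.
case = instrumental: zero marking, form stays shashmushukauv.
Apply vowel deletion: shashmushukauv → shashmushukuv.
Nasal assimilation: no change.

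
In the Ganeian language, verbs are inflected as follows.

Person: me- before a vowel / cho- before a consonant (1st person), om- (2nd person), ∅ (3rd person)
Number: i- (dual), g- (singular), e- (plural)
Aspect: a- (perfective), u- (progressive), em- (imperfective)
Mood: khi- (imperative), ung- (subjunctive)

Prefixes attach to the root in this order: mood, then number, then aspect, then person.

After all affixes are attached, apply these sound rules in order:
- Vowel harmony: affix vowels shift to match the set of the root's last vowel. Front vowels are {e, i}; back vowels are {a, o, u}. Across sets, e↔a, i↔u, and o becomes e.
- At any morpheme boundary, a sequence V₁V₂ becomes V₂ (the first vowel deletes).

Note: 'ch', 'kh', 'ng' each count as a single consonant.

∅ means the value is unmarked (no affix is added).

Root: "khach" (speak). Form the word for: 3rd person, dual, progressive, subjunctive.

ungkhach

Attach mood subjunctive ung- → ungkhach.
Attach number dual i- → iungkhach.
Attach aspect progressive u- → uiungkhach.
person = 3rd person: zero marking, form stays uiungkhach.
Apply vowel harmony: uiungkhach → uuungkhach.
Apply vowel deletion: uuungkhach → ungkhach.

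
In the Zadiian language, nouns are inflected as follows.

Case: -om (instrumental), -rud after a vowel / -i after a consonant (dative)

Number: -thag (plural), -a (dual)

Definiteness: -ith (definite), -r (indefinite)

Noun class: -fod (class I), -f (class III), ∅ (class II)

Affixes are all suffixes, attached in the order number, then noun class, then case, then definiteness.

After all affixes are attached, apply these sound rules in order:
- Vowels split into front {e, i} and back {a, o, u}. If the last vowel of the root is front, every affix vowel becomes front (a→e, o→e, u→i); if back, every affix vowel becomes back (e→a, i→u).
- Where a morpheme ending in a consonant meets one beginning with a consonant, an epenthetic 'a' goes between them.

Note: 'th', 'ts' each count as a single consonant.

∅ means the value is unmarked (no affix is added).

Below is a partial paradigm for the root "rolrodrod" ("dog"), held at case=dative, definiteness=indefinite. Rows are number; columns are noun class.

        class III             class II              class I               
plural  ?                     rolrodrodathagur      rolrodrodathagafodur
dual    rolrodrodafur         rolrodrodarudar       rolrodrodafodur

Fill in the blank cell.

rolrodrodathagafur

Attach number plural -thag → rolrodrodthag.
Attach noun class class III -f → rolrodrodthagf.
Attach case dative -i (after consonant 'f') → rolrodrodthagfi.
Attach definiteness indefinite -r → rolrodrodthagfir.
Apply vowel harmony: rolrodrodthagfir → rolrodrodthagfur.
Apply epenthesis: rolrodrodthagfur → rolrodrodathagafur.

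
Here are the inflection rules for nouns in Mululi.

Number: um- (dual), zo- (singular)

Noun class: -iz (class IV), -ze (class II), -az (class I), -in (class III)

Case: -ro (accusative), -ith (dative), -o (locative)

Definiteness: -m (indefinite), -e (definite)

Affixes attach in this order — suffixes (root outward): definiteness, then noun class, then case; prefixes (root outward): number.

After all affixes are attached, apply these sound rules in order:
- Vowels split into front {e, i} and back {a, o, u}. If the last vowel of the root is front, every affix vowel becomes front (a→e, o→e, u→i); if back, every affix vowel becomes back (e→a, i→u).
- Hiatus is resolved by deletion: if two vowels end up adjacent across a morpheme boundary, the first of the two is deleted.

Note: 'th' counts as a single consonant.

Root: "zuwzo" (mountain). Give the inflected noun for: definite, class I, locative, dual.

Attach definiteness definite -e → zuwzoe.
Attach number dual um- → umzuwzoe.
Attach noun class class I -az → umzuwzoeaz.
Attach case locative -o → umzuwzoeazo.
Apply vowel harmony: umzuwzoeazo → umzuwzoaazo.
Apply vowel deletion: umzuwzoaazo → umzuwzazo.

umzuwzazo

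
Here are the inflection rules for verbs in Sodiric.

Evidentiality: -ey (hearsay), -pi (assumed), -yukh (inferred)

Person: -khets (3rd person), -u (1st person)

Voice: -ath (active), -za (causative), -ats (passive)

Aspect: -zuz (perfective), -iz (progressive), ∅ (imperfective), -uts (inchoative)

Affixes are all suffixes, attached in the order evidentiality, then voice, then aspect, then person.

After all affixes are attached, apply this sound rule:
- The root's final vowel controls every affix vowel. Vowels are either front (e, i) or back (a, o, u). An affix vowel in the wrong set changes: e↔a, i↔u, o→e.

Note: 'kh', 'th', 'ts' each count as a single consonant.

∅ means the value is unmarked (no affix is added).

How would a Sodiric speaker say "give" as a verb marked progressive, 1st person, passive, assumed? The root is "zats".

zatspuatsuzu

Attach evidentiality assumed -pi → zatspi.
Attach voice passive -ats → zatspiats.
Attach aspect progressive -iz → zatspiatsiz.
Attach person 1st person -u → zatspiatsizu.
Apply vowel harmony: zatspiatsizu → zatspuatsuzu.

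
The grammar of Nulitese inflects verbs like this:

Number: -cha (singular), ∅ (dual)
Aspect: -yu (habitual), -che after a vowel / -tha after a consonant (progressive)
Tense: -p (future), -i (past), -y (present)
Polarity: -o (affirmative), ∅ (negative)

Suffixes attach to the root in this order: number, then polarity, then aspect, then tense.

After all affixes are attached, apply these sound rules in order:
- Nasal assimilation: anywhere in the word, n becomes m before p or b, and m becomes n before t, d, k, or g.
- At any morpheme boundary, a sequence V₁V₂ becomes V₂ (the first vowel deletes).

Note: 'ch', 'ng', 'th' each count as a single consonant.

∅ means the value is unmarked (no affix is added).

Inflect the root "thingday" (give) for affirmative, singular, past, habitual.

thingdaychoyi

Attach number singular -cha → thingdaycha.
Attach polarity affirmative -o → thingdaychao.
Attach aspect habitual -yu → thingdaychaoyu.
Attach tense past -i → thingdaychaoyui.
Nasal assimilation: no change.
Apply vowel deletion: thingdaychaoyui → thingdaychoyi.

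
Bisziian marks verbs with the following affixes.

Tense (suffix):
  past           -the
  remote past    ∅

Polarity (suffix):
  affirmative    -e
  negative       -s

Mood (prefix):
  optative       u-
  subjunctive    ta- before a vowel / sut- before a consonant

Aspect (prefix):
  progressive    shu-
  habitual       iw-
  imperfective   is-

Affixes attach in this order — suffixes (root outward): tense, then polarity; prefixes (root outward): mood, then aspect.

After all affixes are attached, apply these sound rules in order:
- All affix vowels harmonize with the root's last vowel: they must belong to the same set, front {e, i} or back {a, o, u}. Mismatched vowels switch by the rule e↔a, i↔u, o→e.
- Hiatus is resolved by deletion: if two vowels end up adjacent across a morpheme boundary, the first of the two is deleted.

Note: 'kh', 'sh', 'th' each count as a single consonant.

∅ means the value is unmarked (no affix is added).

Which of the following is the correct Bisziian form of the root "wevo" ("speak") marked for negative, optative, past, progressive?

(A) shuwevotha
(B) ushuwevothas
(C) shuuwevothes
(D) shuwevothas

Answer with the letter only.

Attach mood optative u- → uwevo.
Attach aspect progressive shu- → shuuwevo.
Attach tense past -the → shuuwevothe.
Attach polarity negative -s → shuuwevothes.
Apply vowel harmony: shuuwevothes → shuuwevothas.
Apply vowel deletion: shuuwevothas → shuwevothas.
So the correct form is shuwevothas, option (D).
(A) shuwevotha is wrong: it uses affirmative instead of negative for polarity.
(C) shuuwevothes is wrong: it fails to apply the sound rule(s).
(B) ushuwevothas is wrong: it has the affixes in the wrong order.

D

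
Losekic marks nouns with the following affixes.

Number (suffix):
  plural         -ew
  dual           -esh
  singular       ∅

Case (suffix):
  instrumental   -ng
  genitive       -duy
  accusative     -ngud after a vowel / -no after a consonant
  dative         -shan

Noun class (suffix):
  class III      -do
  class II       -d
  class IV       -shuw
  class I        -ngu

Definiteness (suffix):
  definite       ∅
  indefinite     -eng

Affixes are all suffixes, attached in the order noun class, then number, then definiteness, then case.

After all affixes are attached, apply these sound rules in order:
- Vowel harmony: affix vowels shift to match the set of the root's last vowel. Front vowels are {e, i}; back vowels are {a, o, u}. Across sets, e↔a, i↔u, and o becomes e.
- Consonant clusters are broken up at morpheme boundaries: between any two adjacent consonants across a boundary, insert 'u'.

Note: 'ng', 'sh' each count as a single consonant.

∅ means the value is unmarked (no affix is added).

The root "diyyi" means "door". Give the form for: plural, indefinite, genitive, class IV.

diyyishiwewengudiy

Attach noun class class IV -shuw → diyyishuw.
Attach number plural -ew → diyyishuwew.
Attach definiteness indefinite -eng → diyyishuweweng.
Attach case genitive -duy → diyyishuwewengduy.
Apply vowel harmony: diyyishuwewengduy → diyyishiwewengdiy.
Apply epenthesis: diyyishiwewengdiy → diyyishiwewengudiy.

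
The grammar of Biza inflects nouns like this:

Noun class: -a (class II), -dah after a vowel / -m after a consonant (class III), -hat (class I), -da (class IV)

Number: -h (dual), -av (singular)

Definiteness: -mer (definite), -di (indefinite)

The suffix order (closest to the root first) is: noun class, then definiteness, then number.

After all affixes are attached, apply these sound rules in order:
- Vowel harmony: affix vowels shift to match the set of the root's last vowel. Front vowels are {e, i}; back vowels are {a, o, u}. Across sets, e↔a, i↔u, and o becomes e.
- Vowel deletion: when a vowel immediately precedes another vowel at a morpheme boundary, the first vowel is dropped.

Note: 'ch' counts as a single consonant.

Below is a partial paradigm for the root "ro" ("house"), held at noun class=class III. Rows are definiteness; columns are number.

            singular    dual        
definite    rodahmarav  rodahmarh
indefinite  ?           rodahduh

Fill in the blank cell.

Attach noun class class III -dah (after vowel 'o') → rodah.
Attach definiteness indefinite -di → rodahdi.
Attach number singular -av → rodahdiav.
Apply vowel harmony: rodahdiav → rodahduav.
Apply vowel deletion: rodahduav → rodahdav.

rodahdav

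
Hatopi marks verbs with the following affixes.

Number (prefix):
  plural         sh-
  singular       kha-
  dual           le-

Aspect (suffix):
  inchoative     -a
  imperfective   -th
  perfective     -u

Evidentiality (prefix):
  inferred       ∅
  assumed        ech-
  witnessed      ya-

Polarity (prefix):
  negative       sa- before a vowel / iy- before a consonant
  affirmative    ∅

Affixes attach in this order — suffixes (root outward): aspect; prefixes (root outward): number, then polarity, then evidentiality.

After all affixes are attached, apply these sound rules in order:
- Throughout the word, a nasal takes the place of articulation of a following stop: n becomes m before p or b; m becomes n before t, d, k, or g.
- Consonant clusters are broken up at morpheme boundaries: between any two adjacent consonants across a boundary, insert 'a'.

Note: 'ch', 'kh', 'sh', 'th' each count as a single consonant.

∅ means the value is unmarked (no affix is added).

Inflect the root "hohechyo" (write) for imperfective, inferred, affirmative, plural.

shahohechyoth

Attach aspect imperfective -th → hohechyoth.
Attach number plural sh- → shhohechyoth.
polarity = affirmative: zero marking, form stays shhohechyoth.
evidentiality = inferred: zero marking, form stays shhohechyoth.
Nasal assimilation: no change.
Apply epenthesis: shhohechyoth → shahohechyoth.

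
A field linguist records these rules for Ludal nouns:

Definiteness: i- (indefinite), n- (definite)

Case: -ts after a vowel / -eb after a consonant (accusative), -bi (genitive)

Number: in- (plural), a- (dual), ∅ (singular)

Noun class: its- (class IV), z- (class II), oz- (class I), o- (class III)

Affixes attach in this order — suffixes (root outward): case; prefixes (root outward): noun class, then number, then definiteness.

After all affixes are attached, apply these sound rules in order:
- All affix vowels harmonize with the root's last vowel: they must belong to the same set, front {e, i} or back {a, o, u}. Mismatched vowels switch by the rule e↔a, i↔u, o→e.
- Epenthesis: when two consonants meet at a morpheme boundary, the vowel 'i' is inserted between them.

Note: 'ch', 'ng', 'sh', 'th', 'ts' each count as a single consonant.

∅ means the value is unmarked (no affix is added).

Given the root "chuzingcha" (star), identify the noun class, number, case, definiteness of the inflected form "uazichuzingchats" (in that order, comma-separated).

Segment: i-a-z-chuzingcha-ts.
noun class: z- → class II.
number: a- → dual.
case: -ts/eb → accusative.
definiteness: i- → indefinite.

class II, dual, accusative, indefinite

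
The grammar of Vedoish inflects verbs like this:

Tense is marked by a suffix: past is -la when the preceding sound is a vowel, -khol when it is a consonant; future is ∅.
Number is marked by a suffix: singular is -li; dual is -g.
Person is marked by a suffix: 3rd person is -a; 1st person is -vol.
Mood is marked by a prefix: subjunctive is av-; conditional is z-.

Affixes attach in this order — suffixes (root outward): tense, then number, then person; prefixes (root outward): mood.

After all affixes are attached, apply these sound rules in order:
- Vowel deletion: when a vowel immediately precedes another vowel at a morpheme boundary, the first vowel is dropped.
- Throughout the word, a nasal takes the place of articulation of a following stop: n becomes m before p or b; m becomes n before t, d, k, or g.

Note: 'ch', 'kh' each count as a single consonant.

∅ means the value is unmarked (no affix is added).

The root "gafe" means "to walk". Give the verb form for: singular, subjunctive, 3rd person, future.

tense = future: zero marking, form stays gafe.
Attach number singular -li → gafeli.
Attach person 3rd person -a → gafelia.
Attach mood subjunctive av- → avgafelia.
Apply vowel deletion: avgafelia → avgafela.
Nasal assimilation: no change.

avgafela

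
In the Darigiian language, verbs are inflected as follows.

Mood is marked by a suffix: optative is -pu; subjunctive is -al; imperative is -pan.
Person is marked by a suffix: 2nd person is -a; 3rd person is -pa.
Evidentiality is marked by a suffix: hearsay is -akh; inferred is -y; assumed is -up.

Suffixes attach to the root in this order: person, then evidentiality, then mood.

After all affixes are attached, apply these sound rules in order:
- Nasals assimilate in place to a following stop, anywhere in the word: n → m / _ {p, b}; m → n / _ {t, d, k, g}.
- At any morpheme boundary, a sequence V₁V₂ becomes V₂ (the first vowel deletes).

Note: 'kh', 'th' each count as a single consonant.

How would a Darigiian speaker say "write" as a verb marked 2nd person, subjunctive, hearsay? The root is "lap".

Attach person 2nd person -a → lapa.
Attach evidentiality hearsay -akh → lapaakh.
Attach mood subjunctive -al → lapaakhal.
Nasal assimilation: no change.
Apply vowel deletion: lapaakhal → lapakhal.

lapakhal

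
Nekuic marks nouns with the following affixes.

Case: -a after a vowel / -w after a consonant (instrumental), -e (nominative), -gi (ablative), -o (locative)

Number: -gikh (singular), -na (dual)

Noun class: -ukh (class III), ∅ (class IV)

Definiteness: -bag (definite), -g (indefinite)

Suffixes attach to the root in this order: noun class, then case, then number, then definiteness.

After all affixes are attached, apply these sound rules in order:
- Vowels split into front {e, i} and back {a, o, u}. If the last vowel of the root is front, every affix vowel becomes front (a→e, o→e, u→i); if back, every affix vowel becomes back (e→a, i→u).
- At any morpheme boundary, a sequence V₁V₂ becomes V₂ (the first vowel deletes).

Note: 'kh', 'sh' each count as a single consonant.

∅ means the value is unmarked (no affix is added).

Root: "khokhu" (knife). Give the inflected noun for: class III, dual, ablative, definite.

Attach noun class class III -ukh → khokhuukh.
Attach case ablative -gi → khokhuukhgi.
Attach number dual -na → khokhuukhgina.
Attach definiteness definite -bag → khokhuukhginabag.
Apply vowel harmony: khokhuukhginabag → khokhuukhgunabag.
Apply vowel deletion: khokhuukhgunabag → khokhukhgunabag.

khokhukhgunabag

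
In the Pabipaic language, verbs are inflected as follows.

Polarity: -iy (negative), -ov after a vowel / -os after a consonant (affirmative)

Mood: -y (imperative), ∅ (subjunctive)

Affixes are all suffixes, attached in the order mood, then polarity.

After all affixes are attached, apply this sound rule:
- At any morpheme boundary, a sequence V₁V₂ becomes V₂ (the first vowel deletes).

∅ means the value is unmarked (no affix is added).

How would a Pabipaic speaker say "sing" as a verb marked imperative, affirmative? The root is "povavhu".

povavhuyos

Attach mood imperative -y → povavhuy.
Attach polarity affirmative -os (after consonant 'y') → povavhuyos.
Vowel deletion: no change.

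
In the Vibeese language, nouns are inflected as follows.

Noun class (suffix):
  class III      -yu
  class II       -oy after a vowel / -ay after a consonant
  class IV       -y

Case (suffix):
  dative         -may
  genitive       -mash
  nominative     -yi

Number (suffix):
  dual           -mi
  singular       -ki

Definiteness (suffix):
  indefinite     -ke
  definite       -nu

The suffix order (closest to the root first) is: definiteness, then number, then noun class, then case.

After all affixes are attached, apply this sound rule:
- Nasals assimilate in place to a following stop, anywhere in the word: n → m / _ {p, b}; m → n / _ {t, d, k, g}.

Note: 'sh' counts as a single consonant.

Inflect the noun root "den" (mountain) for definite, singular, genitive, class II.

Attach definiteness definite -nu → dennu.
Attach number singular -ki → dennuki.
Attach noun class class II -oy (after vowel 'i') → dennukioy.
Attach case genitive -mash → dennukioymash.
Nasal assimilation: no change.

dennukioymash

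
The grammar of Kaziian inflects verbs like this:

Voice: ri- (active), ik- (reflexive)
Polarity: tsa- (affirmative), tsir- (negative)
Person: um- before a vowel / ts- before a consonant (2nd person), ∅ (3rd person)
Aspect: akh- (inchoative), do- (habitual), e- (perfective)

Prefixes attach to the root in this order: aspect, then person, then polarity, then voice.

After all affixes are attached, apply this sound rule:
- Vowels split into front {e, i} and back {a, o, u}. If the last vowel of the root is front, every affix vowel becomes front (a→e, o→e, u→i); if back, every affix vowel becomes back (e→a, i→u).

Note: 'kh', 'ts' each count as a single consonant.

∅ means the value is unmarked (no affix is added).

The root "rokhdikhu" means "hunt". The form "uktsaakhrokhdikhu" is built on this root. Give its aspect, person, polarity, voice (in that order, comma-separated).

inchoative, 3rd person, affirmative, reflexive

Segment: ik-tsa-akh-rokhdikhu.
aspect: akh- → inchoative.
person: ∅ → 3rd person.
polarity: tsa- → affirmative.
voice: ik- → reflexive.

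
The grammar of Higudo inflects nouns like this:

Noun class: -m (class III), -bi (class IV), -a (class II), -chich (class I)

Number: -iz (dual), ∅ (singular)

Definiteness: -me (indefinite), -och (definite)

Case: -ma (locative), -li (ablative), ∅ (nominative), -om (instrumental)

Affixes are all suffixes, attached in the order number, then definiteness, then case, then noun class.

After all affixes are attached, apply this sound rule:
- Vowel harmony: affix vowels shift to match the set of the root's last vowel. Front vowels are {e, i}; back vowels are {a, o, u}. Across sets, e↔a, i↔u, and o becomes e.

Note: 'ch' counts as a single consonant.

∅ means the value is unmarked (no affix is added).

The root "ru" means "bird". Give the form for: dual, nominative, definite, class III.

ruuzochm

Attach number dual -iz → ruiz.
Attach definiteness definite -och → ruizoch.
case = nominative: zero marking, form stays ruizoch.
Attach noun class class III -m → ruizochm.
Apply vowel harmony: ruizochm → ruuzochm.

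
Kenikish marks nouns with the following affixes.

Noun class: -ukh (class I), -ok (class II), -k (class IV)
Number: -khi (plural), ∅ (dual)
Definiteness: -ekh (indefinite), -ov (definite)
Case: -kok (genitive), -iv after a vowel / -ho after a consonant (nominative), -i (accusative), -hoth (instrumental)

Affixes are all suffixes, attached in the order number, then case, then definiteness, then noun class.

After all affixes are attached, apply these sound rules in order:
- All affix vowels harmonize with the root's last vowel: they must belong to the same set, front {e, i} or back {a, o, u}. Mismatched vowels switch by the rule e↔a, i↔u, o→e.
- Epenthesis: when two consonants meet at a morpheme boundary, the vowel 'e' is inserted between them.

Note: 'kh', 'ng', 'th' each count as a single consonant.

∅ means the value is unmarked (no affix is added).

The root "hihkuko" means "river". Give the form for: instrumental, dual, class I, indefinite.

number = dual: zero marking, form stays hihkuko.
Attach case instrumental -hoth → hihkukohoth.
Attach definiteness indefinite -ekh → hihkukohothekh.
Attach noun class class I -ukh → hihkukohothekhukh.
Apply vowel harmony: hihkukohothekhukh → hihkukohothakhukh.
Epenthesis: no change.

hihkukohothakhukh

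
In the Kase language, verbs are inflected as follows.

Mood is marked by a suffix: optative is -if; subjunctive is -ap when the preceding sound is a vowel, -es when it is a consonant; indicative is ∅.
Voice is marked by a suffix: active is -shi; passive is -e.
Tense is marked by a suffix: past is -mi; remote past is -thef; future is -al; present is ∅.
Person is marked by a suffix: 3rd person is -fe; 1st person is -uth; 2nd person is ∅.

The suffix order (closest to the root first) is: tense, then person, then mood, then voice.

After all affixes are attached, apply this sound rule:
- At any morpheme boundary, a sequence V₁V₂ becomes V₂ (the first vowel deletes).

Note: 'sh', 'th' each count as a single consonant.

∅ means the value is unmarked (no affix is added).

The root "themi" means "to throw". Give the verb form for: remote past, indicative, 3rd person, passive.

themitheffe

Attach tense remote past -thef → themithef.
Attach person 3rd person -fe → themitheffe.
mood = indicative: zero marking, form stays themitheffe.
Attach voice passive -e → themitheffee.
Apply vowel deletion: themitheffee → themitheffe.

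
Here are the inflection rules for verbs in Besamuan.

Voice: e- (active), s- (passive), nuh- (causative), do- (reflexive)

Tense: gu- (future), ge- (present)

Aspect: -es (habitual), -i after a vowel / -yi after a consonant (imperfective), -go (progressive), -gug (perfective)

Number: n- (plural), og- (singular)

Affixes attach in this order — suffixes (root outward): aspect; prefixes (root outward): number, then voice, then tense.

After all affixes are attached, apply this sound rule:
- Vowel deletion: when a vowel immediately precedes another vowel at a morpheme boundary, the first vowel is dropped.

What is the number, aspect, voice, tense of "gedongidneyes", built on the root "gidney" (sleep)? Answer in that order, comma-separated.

plural, habitual, reflexive, present

Segment: ge-do-n-gidney-es.
number: n- → plural.
aspect: -es → habitual.
voice: do- → reflexive.
tense: ge- → present.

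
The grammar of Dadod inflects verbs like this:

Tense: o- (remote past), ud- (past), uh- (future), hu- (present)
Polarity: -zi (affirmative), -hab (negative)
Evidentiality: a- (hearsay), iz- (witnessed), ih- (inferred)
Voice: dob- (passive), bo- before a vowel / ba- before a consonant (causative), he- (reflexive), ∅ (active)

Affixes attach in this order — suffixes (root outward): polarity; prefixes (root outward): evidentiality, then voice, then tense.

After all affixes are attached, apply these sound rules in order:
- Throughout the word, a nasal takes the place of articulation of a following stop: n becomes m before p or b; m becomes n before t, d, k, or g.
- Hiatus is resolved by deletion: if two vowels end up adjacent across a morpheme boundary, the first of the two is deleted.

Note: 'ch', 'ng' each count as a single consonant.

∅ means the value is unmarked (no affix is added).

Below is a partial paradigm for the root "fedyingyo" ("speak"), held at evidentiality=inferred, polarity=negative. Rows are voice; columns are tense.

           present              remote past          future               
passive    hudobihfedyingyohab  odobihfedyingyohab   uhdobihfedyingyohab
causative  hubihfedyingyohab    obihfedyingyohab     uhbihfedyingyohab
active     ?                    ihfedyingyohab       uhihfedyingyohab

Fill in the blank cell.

Attach evidentiality inferred ih- → ihfedyingyo.
Attach polarity negative -hab → ihfedyingyohab.
voice = active: zero marking, form stays ihfedyingyohab.
Attach tense present hu- → huihfedyingyohab.
Nasal assimilation: no change.
Apply vowel deletion: huihfedyingyohab → hihfedyingyohab.

hihfedyingyohab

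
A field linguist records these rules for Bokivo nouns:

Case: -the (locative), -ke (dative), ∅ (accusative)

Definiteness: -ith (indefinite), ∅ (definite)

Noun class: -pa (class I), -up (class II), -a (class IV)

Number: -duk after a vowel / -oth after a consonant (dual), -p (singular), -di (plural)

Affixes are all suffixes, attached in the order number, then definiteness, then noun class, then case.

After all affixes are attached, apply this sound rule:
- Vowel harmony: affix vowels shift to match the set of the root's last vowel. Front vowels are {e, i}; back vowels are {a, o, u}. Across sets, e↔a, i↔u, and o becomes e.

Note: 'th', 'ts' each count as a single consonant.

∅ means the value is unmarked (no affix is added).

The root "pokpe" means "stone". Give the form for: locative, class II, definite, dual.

pokpedikipthe

Attach number dual -duk (after vowel 'e') → pokpeduk.
definiteness = definite: zero marking, form stays pokpeduk.
Attach noun class class II -up → pokpedukup.
Attach case locative -the → pokpedukupthe.
Apply vowel harmony: pokpedukupthe → pokpedikipthe.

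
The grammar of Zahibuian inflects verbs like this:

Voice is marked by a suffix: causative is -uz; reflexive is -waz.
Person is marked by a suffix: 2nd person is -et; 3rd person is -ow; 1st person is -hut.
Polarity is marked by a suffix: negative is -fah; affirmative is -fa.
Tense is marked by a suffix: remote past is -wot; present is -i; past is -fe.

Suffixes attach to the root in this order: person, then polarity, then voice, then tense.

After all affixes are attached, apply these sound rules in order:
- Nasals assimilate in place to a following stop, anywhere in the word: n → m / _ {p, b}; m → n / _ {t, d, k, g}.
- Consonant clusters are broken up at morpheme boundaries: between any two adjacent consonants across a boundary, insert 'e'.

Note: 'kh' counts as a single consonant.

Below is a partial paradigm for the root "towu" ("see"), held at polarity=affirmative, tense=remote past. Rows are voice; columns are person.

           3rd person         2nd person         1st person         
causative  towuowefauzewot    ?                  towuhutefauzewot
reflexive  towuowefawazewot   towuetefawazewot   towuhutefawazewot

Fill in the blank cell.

Attach person 2nd person -et → towuet.
Attach polarity affirmative -fa → towuetfa.
Attach voice causative -uz → towuetfauz.
Attach tense remote past -wot → towuetfauzwot.
Nasal assimilation: no change.
Apply epenthesis: towuetfauzwot → towuetefauzewot.

towuetefauzewot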